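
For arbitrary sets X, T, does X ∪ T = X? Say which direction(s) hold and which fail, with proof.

The sets are not equal: only the reverse inclusion holds.

(⊆) This inclusion fails. Take X = ∅, T = {1}; then 1 ∈ X ∪ T but 1 ∉ X.

(⊇) Let x ∈ X. Then either x ∈ X and x ∉ T; or x ∈ X ∩ T. In each case x ∈ X ∪ T, so X ⊆ X ∪ T.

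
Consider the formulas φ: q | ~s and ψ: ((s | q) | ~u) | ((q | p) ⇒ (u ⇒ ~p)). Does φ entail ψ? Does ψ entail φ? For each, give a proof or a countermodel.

(⇒) fails and (⇐) fails.

[⇒] This fails. Under s = F, p = T, q = F, u = T, the left side is true but the right side is false.

[⇐] This fails. Under s = T, p = F, q = F, u = F, the left side is false but the right side is true.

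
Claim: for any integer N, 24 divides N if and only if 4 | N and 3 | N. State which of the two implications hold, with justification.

Only the forward direction holds.

(→) If 24 ∣ N, write N = 24q. Since 24 = 6·4, N = 4·(6q), so 4 ∣ N; and since 24 = 8·3, N = 3·(8q), so 3 ∣ N.

(←) This fails: take N = 12. Both 4 ∣ 12 and 3 ∣ 12, yet 12 is not a multiple of 24 (since 12 = 0·24 + 12), so 24 ∤ 12.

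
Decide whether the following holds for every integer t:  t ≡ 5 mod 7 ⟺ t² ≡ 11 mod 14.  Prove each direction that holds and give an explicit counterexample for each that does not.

[⇒] This fails: take t = 12. Then 12 ≡ 5 (mod 7), but 12² = 144 ≡ 4 (mod 14), not 11.

[⇐] This fails: take t = 9. Then 9² = 81 ≡ 11 (mod 14), yet 9 ≡ 2 (mod 7), not 5.

Both directions fail.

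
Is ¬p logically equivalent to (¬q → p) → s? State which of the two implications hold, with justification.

Neither direction holds.

[⇒] This fails. Under s = F, p = F, q = T, the left side is true but the right side is false.

[⇐] This fails. Under s = T, p = T, q = F, the left side is false but the right side is true.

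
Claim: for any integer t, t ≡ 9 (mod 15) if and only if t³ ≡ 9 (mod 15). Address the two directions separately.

Both directions hold; the statement is true.

(⇒) Suppose t ≡ 9 (mod 15). Write t = 15j + 9. Then (15j + 9)³ = 3375j³ + 6075j² + 3645j + 729 = 15(225j³ + 405j² + 243j + 48) + 9, so t³ ≡ 9 (mod 15).

(⇐) Conversely, suppose t³ ≡ 9 (mod 15). The only residue r in {0, …, 14} with r³ ≡ 9 (mod 15) is r = 9, so t ≡ 9 (mod 15).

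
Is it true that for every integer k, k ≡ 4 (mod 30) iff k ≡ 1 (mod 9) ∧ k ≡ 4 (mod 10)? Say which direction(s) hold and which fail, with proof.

[⇐] If k ≡ 1 (mod 9) and k ≡ 4 (mod 10), then by the Chinese remainder theorem k ≡ 64 (mod 90). Since 64 ≡ 4 (mod 30) and 30 ∣ 90, we get k ≡ 4 (mod 30).

[⇒] This fails: k = 34 gives 34 ≡ 4 (mod 30) but 34 ≡ 7 (mod 9), so the conjunction on the right does not hold.

(⇒) fails; (⇐) holds.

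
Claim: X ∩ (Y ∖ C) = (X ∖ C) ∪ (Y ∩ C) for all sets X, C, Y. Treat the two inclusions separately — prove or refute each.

(⊆) holds; (⊇) fails.

(⊆) Let x ∈ X ∩ (Y ∖ C). Then x ∈ X ∩ Y and x ∉ C, from which x ∈ (X ∖ C) ∪ (Y ∩ C).

(⊇) This inclusion fails. Take X = {1}, C = ∅, Y = ∅; then 1 ∈ (X ∖ C) ∪ (Y ∩ C) but 1 ∉ X ∩ (Y ∖ C).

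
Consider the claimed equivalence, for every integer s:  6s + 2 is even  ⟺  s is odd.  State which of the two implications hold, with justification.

(⇒) fails; (⇐) holds.

(⇒) This fails: take s = 0. Then 6s + 2 = 2, which is even, yet s = 0 is even, not odd.

(⇐) Suppose s is odd. Since 6 is even, 6s is even for every s, so 6s + 2 has the same parity as 2, which is even. Hence 6s + 2 is even.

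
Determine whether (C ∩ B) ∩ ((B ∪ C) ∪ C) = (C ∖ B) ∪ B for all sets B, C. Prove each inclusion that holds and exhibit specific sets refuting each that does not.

Only the forward inclusion holds.

(⊆) Let x ∈ (C ∩ B) ∩ ((B ∪ C) ∪ C). Then x ∈ B ∩ C, from which x ∈ (C ∖ B) ∪ B.

(⊇) This inclusion fails. Take B = {1}, C = ∅; then 1 ∈ (C ∖ B) ∪ B but 1 ∉ (C ∩ B) ∩ ((B ∪ C) ∪ C).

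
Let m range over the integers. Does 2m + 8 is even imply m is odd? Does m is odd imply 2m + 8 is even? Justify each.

(⇒) This fails: take m = 2. Then 2m + 8 = 12, which is even, yet m = 2 is even, not odd.

(⇐) Suppose m is odd. Since 2 is even, 2m is even for every m, so 2m + 8 has the same parity as 8, which is even. Hence 2m + 8 is even.

Not equivalent: only (⇐) holds.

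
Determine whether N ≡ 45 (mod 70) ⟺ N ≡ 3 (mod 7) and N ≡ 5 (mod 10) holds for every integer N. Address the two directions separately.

Equivalent; both directions hold.

Forward direction. Suppose N ≡ 45 (mod 70); write N = 70j + 45. Since 7 ∣ 70, reducing mod 7 gives N ≡ 45 ≡ 3 (mod 7); since 10 ∣ 70, reducing mod 10 gives N ≡ 45 ≡ 5 (mod 10).

Converse. If N ≡ 3 (mod 7) and N ≡ 5 (mod 10), then by the Chinese remainder theorem N ≡ 45 (mod 70). This is exactly N ≡ 45 (mod 70).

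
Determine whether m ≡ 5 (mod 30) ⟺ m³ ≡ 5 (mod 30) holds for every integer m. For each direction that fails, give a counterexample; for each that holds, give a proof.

Both directions hold; the statement is true.

[⇒] Suppose m ≡ 5 (mod 30). Write m = 30j + 5. Then (30j + 5)³ = 27000j³ + 13500j² + 2250j + 125 = 30(900j³ + 450j² + 75j + 4) + 5, so m³ ≡ 5 (mod 30).

[⇐] Conversely, suppose m³ ≡ 5 (mod 30). The only residue r in {0, …, 29} with r³ ≡ 5 (mod 30) is r = 5, so m ≡ 5 (mod 30).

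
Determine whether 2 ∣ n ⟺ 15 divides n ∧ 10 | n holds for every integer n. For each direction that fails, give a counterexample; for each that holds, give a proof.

(⇒) This fails: take n = 2. Certainly 2 ∣ 2, but 15 ∤ 2.

(⇐) Suppose 15 ∣ n and 10 ∣ n. Any common multiple of 15 and 10 is a multiple of their lcm; here lcm(15, 10) = 15·10/gcd(15, 10) = 150/5 = 30, so 30 ∣ n. Since 2 ∣ 30, it follows that 2 ∣ n.

The forward direction fails; the converse holds.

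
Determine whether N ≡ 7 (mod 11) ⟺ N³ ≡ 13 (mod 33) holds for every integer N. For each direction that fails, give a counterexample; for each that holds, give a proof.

[⇐] The residues r modulo 33 with r³ ≡ 13 (mod 33) are exactly {7}, and each is ≡ 7 (mod 11).

[⇒] This fails: take N = 18. Then 18 ≡ 7 (mod 11), but 18³ = 5832 ≡ 24 (mod 33), not 13.

(⇒) fails; (⇐) holds.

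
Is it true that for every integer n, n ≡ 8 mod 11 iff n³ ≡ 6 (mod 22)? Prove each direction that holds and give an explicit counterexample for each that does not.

[⇒] This fails: take n = 19. Then 19 ≡ 8 (mod 11), but 19³ = 6859 ≡ 17 (mod 22), not 6.

[⇐] Conversely, the residues r modulo 22 with r³ ≡ 6 (mod 22) are exactly {8}, and each is ≡ 8 (mod 11).

(⇒) fails; (⇐) holds.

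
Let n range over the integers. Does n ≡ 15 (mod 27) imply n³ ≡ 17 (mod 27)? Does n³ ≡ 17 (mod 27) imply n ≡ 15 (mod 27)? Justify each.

(⇒) This fails: take n = 15. Then 15 ≡ 15 (mod 27), but 15³ = 3375 ≡ 0 (mod 27), not 17.

(⇐) This fails: take n = 5. Then 5³ = 125 ≡ 17 (mod 27), yet 5 ≡ 5 (mod 27), not 15.

(⇒) fails and (⇐) fails.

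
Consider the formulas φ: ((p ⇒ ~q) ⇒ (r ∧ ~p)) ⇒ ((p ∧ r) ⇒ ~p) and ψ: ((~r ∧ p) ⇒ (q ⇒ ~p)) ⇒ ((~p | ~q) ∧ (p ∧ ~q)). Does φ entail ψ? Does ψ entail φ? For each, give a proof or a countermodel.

(⟹) This fails. Under p = F, q = F, r = F, the left side is true but the right side is false.

(⟸) Assume the antecedent. If q is true, the antecedent forces (p = T, q = T, r = F), and the consequent holds there. If q is false, the consequent reduces to true regardless of the other variables. Either way the consequent holds.

Only the converse holds.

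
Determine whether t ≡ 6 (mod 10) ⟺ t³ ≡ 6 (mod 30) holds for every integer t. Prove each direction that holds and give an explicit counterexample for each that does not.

[⇒] This fails: take t = 16. Then 16 ≡ 6 (mod 10), but 16³ = 4096 ≡ 16 (mod 30), not 6.

[⇐] Conversely, the residues r modulo 30 with r³ ≡ 6 (mod 30) are exactly {6}, and each is ≡ 6 (mod 10).

Not equivalent: only (⇐) holds.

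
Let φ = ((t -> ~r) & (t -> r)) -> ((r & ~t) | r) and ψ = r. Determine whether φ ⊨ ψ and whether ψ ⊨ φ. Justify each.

(⇐) Assume the antecedent. If r is true, the consequent reduces to true regardless of the other variables. If r is false, the antecedent cannot hold. Either way the consequent holds.

(⇒) This fails. Under r = F, t = T, the left side is true but the right side is false.

Only the reverse direction holds.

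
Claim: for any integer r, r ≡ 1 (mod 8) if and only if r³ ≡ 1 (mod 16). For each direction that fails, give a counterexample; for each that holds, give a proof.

(⟹) This fails: take r = 9. Then 9 ≡ 1 (mod 8), but 9³ = 729 ≡ 9 (mod 16), not 1.

(⟸) Conversely, the residues r modulo 16 with r³ ≡ 1 (mod 16) are exactly {1}, and each is ≡ 1 (mod 8).

Not equivalent: only (⇐) holds.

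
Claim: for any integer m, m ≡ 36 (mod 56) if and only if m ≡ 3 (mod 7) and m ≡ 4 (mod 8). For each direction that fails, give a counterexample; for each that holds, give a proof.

[⇒] This fails: m = 36 gives 36 ≡ 36 (mod 56) but 36 ≡ 1 (mod 7), so the conjunction on the right does not hold.

[⇐] This fails: m = 52 satisfies both congruences on the right (52 ≡ 3 mod 7 and 52 ≡ 4 mod 8) yet 52 ≡ 52 (mod 56), not 36.

(⇒) fails and (⇐) fails.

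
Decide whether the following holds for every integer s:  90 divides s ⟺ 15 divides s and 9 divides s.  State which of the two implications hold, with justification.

(⟸) This fails: take s = 45. Both 15 ∣ 45 and 9 ∣ 45, yet 45 is not a multiple of 90 (since 45 = 0·90 + 45), so 90 ∤ 45.

(⟹) If 90 ∣ s, write s = 90q. Since 90 = 6·15, s = 15·(6q), so 15 ∣ s; and since 90 = 10·9, s = 9·(10q), so 9 ∣ s.

Only the forward implication holds.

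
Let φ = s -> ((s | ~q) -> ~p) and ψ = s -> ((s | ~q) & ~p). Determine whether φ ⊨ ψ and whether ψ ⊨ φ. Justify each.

Both implications hold.

(⇒) Assume the antecedent. If p is true, the antecedent forces (p = T, q = F, s = F) or (p = T, q = T, s = F), and s -> ((s | ~q) & ~p) holds there. If p is false, s -> ((s | ~q) & ~p) reduces to true regardless of the other variables. Either way s -> ((s | ~q) & ~p) holds.

(⇐) Assume the antecedent. If p is true, the antecedent forces (p = T, q = F, s = F) or (p = T, q = T, s = F), and s -> ((s | ~q) -> ~p) holds there. If p is false, s -> ((s | ~q) -> ~p) reduces to true regardless of the other variables. Either way s -> ((s | ~q) -> ~p) holds.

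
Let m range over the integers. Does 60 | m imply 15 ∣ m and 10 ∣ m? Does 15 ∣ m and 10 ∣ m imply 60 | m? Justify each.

(→) If 60 ∣ m, write m = 60q. Since 60 = 4·15, m = 15·(4q), so 15 ∣ m; and since 60 = 6·10, m = 10·(6q), so 10 ∣ m.

(←) This fails: take m = 30. Both 15 ∣ 30 and 10 ∣ 30, yet 30 is not a multiple of 60 (since 30 = 0·60 + 30), so 60 ∤ 30.

(⇒) holds; (⇐) fails.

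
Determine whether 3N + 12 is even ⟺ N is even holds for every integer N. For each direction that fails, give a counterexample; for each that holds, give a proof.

(⇒) Suppose 3N + 12 is even. Since 3 is odd, 3N and N have the same parity, so 3N + 12 ≡ N + 12 (mod 2). As 12 is even, 3N + 12 is even exactly when N is even. Thus N is even.

(⇐) Conversely, suppose N is even; write N = 2j. Then 3N + 12 = 3·(2j) + 12 = 2·3j + 12, which is even.

The biconditional holds.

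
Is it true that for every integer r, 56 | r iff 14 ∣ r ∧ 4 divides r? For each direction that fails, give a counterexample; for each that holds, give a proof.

Converse. This fails: take r = 28. Both 14 ∣ 28 and 4 ∣ 28, yet 28 is not a multiple of 56 (since 28 = 0·56 + 28), so 56 ∤ 28.

Forward direction. If 56 ∣ r, write r = 56q. Since 56 = 4·14, r = 14·(4q), so 14 ∣ r; and since 56 = 14·4, r = 4·(14q), so 4 ∣ r.

The forward direction holds; the converse fails.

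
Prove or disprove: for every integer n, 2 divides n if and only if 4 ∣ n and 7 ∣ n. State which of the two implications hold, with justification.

(⇒) fails; (⇐) holds.

(⟹) This fails: take n = 2. Certainly 2 ∣ 2, but 4 ∤ 2.

(⟸) Suppose 4 ∣ n and 7 ∣ n. Any common multiple of 4 and 7 is a multiple of their lcm; here gcd(4, 7) = 1, so lcm(4, 7) = 4·7 = 28, so 28 ∣ n. Since 2 ∣ 28, it follows that 2 ∣ n.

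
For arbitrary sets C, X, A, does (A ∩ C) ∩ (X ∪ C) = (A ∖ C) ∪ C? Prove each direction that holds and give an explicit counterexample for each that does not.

Forward inclusion. Let x ∈ (A ∩ C) ∩ (X ∪ C). Then either x ∈ C ∩ A and x ∉ X; or x ∈ C ∩ X ∩ A. In each case x ∈ (A ∖ C) ∪ C, so (A ∩ C) ∩ (X ∪ C) ⊆ (A ∖ C) ∪ C.

Reverse inclusion. This inclusion fails. Take C = {1}, X = ∅, A = ∅; then 1 ∈ (A ∖ C) ∪ C but 1 ∉ (A ∩ C) ∩ (X ∪ C).

Only the forward inclusion holds.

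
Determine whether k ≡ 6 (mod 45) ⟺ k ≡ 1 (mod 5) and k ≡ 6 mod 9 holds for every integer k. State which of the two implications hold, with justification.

(⟹) Suppose k ≡ 6 (mod 45); write k = 45j + 6. Since 5 ∣ 45, reducing mod 5 gives k ≡ 6 ≡ 1 (mod 5); since 9 ∣ 45, reducing mod 9 gives k ≡ 6 (mod 9).

(⟸) Conversely, if k ≡ 1 (mod 5) and k ≡ 6 (mod 9), then by the Chinese remainder theorem k ≡ 6 (mod 45). This is exactly k ≡ 6 (mod 45).

Equivalent; both directions hold.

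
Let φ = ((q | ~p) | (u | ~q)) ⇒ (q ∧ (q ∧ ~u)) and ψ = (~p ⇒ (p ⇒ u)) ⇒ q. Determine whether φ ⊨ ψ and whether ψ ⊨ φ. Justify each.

(⇒) holds; (⇐) fails.

Converse. This fails. Under p = F, q = T, u = T, the left side is false but the right side is true.

Forward direction. Assume the antecedent. If p is true, the antecedent forces (p = T, q = T, u = F), and (~p ⇒ (p ⇒ u)) ⇒ q holds there. If p is false, the antecedent forces (p = F, q = T, u = F), and (~p ⇒ (p ⇒ u)) ⇒ q holds there. Either way (~p ⇒ (p ⇒ u)) ⇒ q holds.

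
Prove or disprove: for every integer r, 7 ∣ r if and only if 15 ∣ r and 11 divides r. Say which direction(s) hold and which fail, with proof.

[⇒] This fails: take r = 7. Certainly 7 ∣ 7, but 15 ∤ 7.

[⇐] This fails: take r = 165. Both 15 ∣ 165 and 11 ∣ 165, yet 165 is not a multiple of 7 (since 165 = 23·7 + 4), so 7 ∤ 165.

Both directions fail.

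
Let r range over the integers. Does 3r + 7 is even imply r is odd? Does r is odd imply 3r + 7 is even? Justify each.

(⟹) Suppose 3r + 7 is even. Since 3 is odd, 3r and r have the same parity, so 3r + 7 ≡ r + 7 (mod 2). As 7 is odd, 3r + 7 is even exactly when r is odd. Thus r is odd.

(⟸) Conversely, suppose r is odd; write r = 2j + 1. Then 3r + 7 = 3·(2j + 1) + 7 = 2·3j + 10, which is even.

The biconditional holds.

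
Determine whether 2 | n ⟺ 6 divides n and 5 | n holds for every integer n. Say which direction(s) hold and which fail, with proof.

[⇐] Suppose 6 ∣ n and 5 ∣ n. Any common multiple of 6 and 5 is a multiple of their lcm; here gcd(6, 5) = 1, so lcm(6, 5) = 6·5 = 30, so 30 ∣ n. Since 2 ∣ 30, it follows that 2 ∣ n.

[⇒] This fails: take n = 2. Certainly 2 ∣ 2, but 6 ∤ 2.

The forward direction fails; the converse holds.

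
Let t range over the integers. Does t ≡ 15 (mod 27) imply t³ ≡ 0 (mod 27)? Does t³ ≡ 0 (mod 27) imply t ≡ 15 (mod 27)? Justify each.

(⟹) Suppose t ≡ 15 (mod 27). Write t = 27j + 15. Then (27j + 15)³ = 19683j³ + 32805j² + 18225j + 3375 = 27(729j³ + 1215j² + 675j + 125) + 0, so t³ ≡ 0 (mod 27).

(⟸) This fails: take t = 0. Then 0³ = 0 ≡ 0 (mod 27), yet 0 ≡ 0 (mod 27), not 15.

The forward direction holds; the converse fails.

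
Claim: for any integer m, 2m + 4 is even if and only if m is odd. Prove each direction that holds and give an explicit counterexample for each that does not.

Only the converse holds.

(⟹) This fails: take m = 2. Then 2m + 4 = 8, which is even, yet m = 2 is even, not odd.

(⟸) Suppose m is odd. Since 2 is even, 2m is even for every m, so 2m + 4 has the same parity as 4, which is even. Hence 2m + 4 is even.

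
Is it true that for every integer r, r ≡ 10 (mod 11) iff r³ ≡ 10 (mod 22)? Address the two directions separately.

Only the converse holds.

(⇐) The residues r modulo 22 with r³ ≡ 10 (mod 22) are exactly {10}, and each is ≡ 10 (mod 11).

(⇒) This fails: take r = 21. Then 21 ≡ 10 (mod 11), but 21³ = 9261 ≡ 21 (mod 22), not 10.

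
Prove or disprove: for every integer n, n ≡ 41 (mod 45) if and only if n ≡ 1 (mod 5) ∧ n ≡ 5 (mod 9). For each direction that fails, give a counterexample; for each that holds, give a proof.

(→) Suppose n ≡ 41 (mod 45); write n = 45j + 41. Since 5 ∣ 45, reducing mod 5 gives n ≡ 41 ≡ 1 (mod 5); since 9 ∣ 45, reducing mod 9 gives n ≡ 41 ≡ 5 (mod 9).

(←) Conversely, if n ≡ 1 (mod 5) and n ≡ 5 (mod 9), then by the Chinese remainder theorem n ≡ 41 (mod 45). This is exactly n ≡ 41 (mod 45).

The biconditional holds.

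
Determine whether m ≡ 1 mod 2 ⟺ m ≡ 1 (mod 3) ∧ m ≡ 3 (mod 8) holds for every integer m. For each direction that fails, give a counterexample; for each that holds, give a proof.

Not equivalent: only (⇐) holds.

(⇒) This fails: m = 1 gives 1 ≡ 1 (mod 2) but 1 ≡ 1 (mod 8), so the conjunction on the right does not hold.

(⇐) Conversely, if m ≡ 1 (mod 3) and m ≡ 3 (mod 8), then by the Chinese remainder theorem m ≡ 19 (mod 24). Since 19 ≡ 1 (mod 2) and 2 ∣ 24, we get m ≡ 1 (mod 2).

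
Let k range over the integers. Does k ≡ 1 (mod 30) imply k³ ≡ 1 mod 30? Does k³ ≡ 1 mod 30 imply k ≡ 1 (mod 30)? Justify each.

Equivalent; both directions hold.

(→) Suppose k ≡ 1 (mod 30). Write k = 30j + 1. Then (30j + 1)³ = 27000j³ + 2700j² + 90j + 1 = 30(900j³ + 90j² + 3j) + 1, so k³ ≡ 1 (mod 30).

(←) Conversely, suppose k³ ≡ 1 (mod 30). The only residue r in {0, …, 29} with r³ ≡ 1 (mod 30) is r = 1, so k ≡ 1 (mod 30).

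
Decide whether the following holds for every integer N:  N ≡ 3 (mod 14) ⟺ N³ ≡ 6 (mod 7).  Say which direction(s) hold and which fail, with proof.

Forward direction. Suppose N ≡ 3 (mod 14). Then N³ ≡ 3³ = 27 (mod 14), and since 7 ∣ 14, also N³ ≡ 6 (mod 7).

Converse. This fails: take N = 5. Then 5³ = 125 ≡ 6 (mod 7), yet 5 ≡ 5 (mod 14), not 3.

(⇒) holds; (⇐) fails.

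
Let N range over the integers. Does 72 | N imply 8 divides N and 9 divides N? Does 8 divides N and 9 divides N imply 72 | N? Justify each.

Both directions hold; the statement is true.

Converse. Suppose 8 ∣ N and 9 ∣ N. Any common multiple of 8 and 9 is a multiple of their lcm; here gcd(8, 9) = 1, so lcm(8, 9) = 8·9 = 72, so 72 ∣ N.

Forward direction. If 72 ∣ N, write N = 72q. Since 72 = 9·8, N = 8·(9q), so 8 ∣ N; and since 72 = 8·9, N = 9·(8q), so 9 ∣ N.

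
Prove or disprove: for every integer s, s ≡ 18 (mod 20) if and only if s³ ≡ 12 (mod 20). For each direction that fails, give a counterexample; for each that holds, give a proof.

The forward direction holds; the converse fails.

(→) Suppose s ≡ 18 (mod 20). Write s = 20j + 18. Then (20j + 18)³ = 8000j³ + 21600j² + 19440j + 5832 = 20(400j³ + 1080j² + 972j + 291) + 12, so s³ ≡ 12 (mod 20).

(←) This fails: take s = 8. Then 8³ = 512 ≡ 12 (mod 20), yet 8 ≡ 8 (mod 20), not 18.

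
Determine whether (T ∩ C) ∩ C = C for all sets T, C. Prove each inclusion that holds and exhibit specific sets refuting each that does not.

Only the forward inclusion holds.

(⊇) This inclusion fails. Take T = ∅, C = {1}; then 1 ∈ C but 1 ∉ (T ∩ C) ∩ C.

(⊆) Let x ∈ (T ∩ C) ∩ C. Then x ∈ T ∩ C, from which x ∈ C.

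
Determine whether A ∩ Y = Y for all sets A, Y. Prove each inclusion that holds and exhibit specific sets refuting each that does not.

(⊆) Let x ∈ A ∩ Y. Then x ∈ A ∩ Y, from which x ∈ Y.

(⊇) This inclusion fails. Take A = ∅, Y = {1}; then 1 ∈ Y but 1 ∉ A ∩ Y.

(⊆) holds; (⊇) fails.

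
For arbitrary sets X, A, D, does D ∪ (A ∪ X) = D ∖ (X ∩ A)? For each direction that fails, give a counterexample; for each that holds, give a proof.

(⊇) Let x ∈ D ∖ (X ∩ A). Then either x ∈ D and x ∉ X, A; or x ∈ X ∩ D and x ∉ A; or x ∈ A ∩ D and x ∉ X. In each case x ∈ D ∪ (A ∪ X), so D ∖ (X ∩ A) ⊆ D ∪ (A ∪ X).

(⊆) This inclusion fails. Take X = {1}, A = ∅, D = ∅; then 1 ∈ D ∪ (A ∪ X) but 1 ∉ D ∖ (X ∩ A).

(⊆) fails; (⊇) holds.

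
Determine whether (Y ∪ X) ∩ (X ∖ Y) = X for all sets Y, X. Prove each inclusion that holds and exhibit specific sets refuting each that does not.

Reverse inclusion. This inclusion fails. Take Y = {1}, X = {1}; then 1 ∈ X but 1 ∉ (Y ∪ X) ∩ (X ∖ Y).

Forward inclusion. Let x ∈ (Y ∪ X) ∩ (X ∖ Y). Then x ∈ X and x ∉ Y, from which x ∈ X.

The sets are not equal: only the forward inclusion holds.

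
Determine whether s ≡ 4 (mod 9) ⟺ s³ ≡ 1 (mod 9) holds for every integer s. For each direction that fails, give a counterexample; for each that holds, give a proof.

Only the forward direction holds.

(⟹) Suppose s ≡ 4 (mod 9). Write s = 9j + 4. Then (9j + 4)³ = 729j³ + 972j² + 432j + 64 = 9(81j³ + 108j² + 48j + 7) + 1, so s³ ≡ 1 (mod 9).

(⟸) This fails: take s = 1. Then 1³ = 1 ≡ 1 (mod 9), yet 1 ≡ 1 (mod 9), not 4.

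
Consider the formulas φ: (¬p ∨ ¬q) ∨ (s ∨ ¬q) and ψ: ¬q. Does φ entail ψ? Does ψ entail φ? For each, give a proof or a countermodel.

(→) This fails. Under s = F, p = F, q = T, the left side is true but the right side is false.

(←) Assume the antecedent. If s is true, (¬p ∨ ¬q) ∨ (s ∨ ¬q) reduces to true regardless of the other variables. If s is false, the antecedent forces (s = F, p = F, q = F) or (s = F, p = T, q = F), and (¬p ∨ ¬q) ∨ (s ∨ ¬q) holds there. Either way (¬p ∨ ¬q) ∨ (s ∨ ¬q) holds.

Not equivalent: only (⇐) holds.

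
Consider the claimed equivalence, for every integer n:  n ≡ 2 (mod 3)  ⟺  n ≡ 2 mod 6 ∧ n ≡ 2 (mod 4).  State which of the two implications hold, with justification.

(⇒) This fails: n = 8 gives 8 ≡ 2 (mod 3) but 8 ≡ 0 (mod 4), so the conjunction on the right does not hold.

(⇐) Conversely, if n ≡ 2 (mod 6) and n ≡ 2 (mod 4), then by the Chinese remainder theorem n ≡ 2 (mod 12). Since 2 ≡ 2 (mod 3) and 3 ∣ 12, we get n ≡ 2 (mod 3).

The forward direction fails; the converse holds.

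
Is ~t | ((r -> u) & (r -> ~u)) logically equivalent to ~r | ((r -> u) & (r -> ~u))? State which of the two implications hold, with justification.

(⟹) This fails. Under r = T, u = F, t = F, the left side is true but the right side is false.

(⟸) Assume the antecedent. If r is true, the antecedent cannot hold. If r is false, ~t | ((r -> u) & (r -> ~u)) reduces to true regardless of the other variables. Either way ~t | ((r -> u) & (r -> ~u)) holds.

Only the converse holds.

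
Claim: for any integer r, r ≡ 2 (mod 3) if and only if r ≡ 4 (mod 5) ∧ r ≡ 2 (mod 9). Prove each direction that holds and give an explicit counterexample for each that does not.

Forward direction. This fails: r = 32 gives 32 ≡ 2 (mod 3) but 32 ≡ 2 (mod 5), so the conjunction on the right does not hold.

Converse. If r ≡ 4 (mod 5) and r ≡ 2 (mod 9), then by the Chinese remainder theorem r ≡ 29 (mod 45). Since 29 ≡ 2 (mod 3) and 3 ∣ 45, we get r ≡ 2 (mod 3).

Only the reverse direction holds.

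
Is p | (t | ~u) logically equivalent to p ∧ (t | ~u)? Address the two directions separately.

(→) This fails. Under u = F, p = F, t = F, the left side is true but the right side is false.

(←) Assume the antecedent. If u is true, the antecedent forces (u = T, p = T, t = T), and p | (t | ~u) holds there. If u is false, p | (t | ~u) reduces to true regardless of the other variables. Either way p | (t | ~u) holds.

Only the reverse direction holds.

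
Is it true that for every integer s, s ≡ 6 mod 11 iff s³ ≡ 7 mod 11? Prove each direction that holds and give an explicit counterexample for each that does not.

Both implications hold.

(→) Suppose s ≡ 6 mod 11. Write s = 11j + 6. Then (11j + 6)³ = 1331j³ + 2178j² + 1188j + 216 = 11(121j³ + 198j² + 108j + 19) + 7, so s³ ≡ 7 (mod 11).

(←) For the converse, argue contrapositively. If s ≢ 6 (mod 11), then s is congruent to one of 0, 1, 2, 3, 4, 5, 7, 8, 9, 10 modulo 11, and these give s³ ≡ 0, 1, 8, 5, 9, 4, 2, 6, 3, 10 respectively — never 7.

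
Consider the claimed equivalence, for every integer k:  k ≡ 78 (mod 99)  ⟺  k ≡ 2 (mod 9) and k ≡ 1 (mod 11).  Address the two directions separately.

Neither implication holds.

(⇒) This fails: k = 78 gives 78 ≡ 78 (mod 99) but 78 ≡ 6 (mod 9), so the conjunction on the right does not hold.

(⇐) This fails: k = 56 satisfies both congruences on the right (56 ≡ 2 mod 9 and 56 ≡ 1 mod 11) yet 56 ≡ 56 (mod 99), not 78.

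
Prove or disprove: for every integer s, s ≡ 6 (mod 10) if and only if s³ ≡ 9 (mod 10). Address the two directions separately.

(⟹) This fails: take s = 6. Then 6 ≡ 6 (mod 10), but 6³ = 216 ≡ 6 (mod 10), not 9.

(⟸) This fails: take s = 9. Then 9³ = 729 ≡ 9 (mod 10), yet 9 ≡ 9 (mod 10), not 6.

Neither direction holds.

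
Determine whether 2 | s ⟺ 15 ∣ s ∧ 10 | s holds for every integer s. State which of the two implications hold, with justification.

Only the converse holds.

(⟸) Suppose 15 ∣ s and 10 ∣ s. Any common multiple of 15 and 10 is a multiple of their lcm; here lcm(15, 10) = 15·10/gcd(15, 10) = 150/5 = 30, so 30 ∣ s. Since 2 ∣ 30, it follows that 2 ∣ s.

(⟹) This fails: take s = 2. Certainly 2 ∣ 2, but 15 ∤ 2.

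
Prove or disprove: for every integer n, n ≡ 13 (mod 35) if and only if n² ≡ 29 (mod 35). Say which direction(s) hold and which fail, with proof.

(⇒) Suppose n ≡ 13 (mod 35). Write n = 35j + 13. Then (35j + 13)² = 1225j² + 910j + 169 = 35(35j² + 26j + 4) + 29, so n² ≡ 29 (mod 35).

(⇐) This fails: take n = 8. Then 8² = 64 ≡ 29 (mod 35), yet 8 ≡ 8 (mod 35), not 13.

The forward direction holds; the converse fails.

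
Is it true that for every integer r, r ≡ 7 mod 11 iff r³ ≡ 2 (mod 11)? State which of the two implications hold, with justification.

(→) Suppose r ≡ 7 mod 11. Write r = 11j + 7. Then (11j + 7)³ = 1331j³ + 2541j² + 1617j + 343 = 11(121j³ + 231j² + 147j + 31) + 2, so r³ ≡ 2 (mod 11).

(←) Conversely, suppose r³ ≡ 2 (mod 11). The only residue r in {0, …, 10} with r³ ≡ 2 (mod 11) is r = 7, so r ≡ 7 (mod 11).

Both directions hold.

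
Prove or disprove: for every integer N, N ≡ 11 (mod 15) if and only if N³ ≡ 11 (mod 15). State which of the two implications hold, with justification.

Forward direction. Suppose N ≡ 11 (mod 15). Write N = 15j + 11. Then (15j + 11)³ = 3375j³ + 7425j² + 5445j + 1331 = 15(225j³ + 495j² + 363j + 88) + 11, so N³ ≡ 11 (mod 15).

Converse. Suppose N³ ≡ 11 (mod 15). The only residue r in {0, …, 14} with r³ ≡ 11 (mod 15) is r = 11, so N ≡ 11 (mod 15).

Both directions hold.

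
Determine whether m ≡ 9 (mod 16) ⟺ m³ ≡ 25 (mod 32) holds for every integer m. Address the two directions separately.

(⇐) The residues r modulo 32 with r³ ≡ 25 (mod 32) are exactly {9}, and each is ≡ 9 (mod 16).

(⇒) This fails: take m = 25. Then 25 ≡ 9 (mod 16), but 25³ = 15625 ≡ 9 (mod 32), not 25.

(⇒) fails; (⇐) holds.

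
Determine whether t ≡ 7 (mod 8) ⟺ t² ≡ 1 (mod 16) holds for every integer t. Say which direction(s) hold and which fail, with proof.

(⇒) holds; (⇐) fails.

Forward direction. Suppose t ≡ 7 (mod 8). Working modulo 16, t ∈ {7, 15}; for each such r, r² ≡ 1 (mod 16).

Converse. This fails: take t = 1. Then 1² = 1 ≡ 1 (mod 16), yet 1 ≡ 1 (mod 8), not 7.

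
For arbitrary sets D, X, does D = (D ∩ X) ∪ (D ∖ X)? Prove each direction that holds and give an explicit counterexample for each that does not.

The two sets are equal.

Forward inclusion. Let x ∈ D. Then either x ∈ D and x ∉ X; or x ∈ D ∩ X. In each case x ∈ (D ∩ X) ∪ (D ∖ X), so D ⊆ (D ∩ X) ∪ (D ∖ X).

Reverse inclusion. Let x ∈ (D ∩ X) ∪ (D ∖ X). Then either x ∈ D and x ∉ X; or x ∈ D ∩ X. In each case x ∈ D, so (D ∩ X) ∪ (D ∖ X) ⊆ D.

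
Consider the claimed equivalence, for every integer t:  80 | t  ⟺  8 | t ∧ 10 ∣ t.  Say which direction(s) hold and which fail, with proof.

[⇐] This fails: take t = 40. Both 8 ∣ 40 and 10 ∣ 40, yet 40 is not a multiple of 80 (since 40 = 0·80 + 40), so 80 ∤ 40.

[⇒] If 80 ∣ t, write t = 80q. Since 80 = 10·8, t = 8·(10q), so 8 ∣ t; and since 80 = 8·10, t = 10·(8q), so 10 ∣ t.

Not equivalent: only (⇒) holds.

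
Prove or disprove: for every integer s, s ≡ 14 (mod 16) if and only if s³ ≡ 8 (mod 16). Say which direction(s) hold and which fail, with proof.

(←) This fails: take s = 2. Then 2³ = 8 ≡ 8 (mod 16), yet 2 ≡ 2 (mod 16), not 14.

(→) Suppose s ≡ 14 (mod 16). Write s = 16j + 14. Then (16j + 14)³ = 4096j³ + 10752j² + 9408j + 2744 = 16(256j³ + 672j² + 588j + 171) + 8, so s³ ≡ 8 (mod 16).

Not equivalent: only (⇒) holds.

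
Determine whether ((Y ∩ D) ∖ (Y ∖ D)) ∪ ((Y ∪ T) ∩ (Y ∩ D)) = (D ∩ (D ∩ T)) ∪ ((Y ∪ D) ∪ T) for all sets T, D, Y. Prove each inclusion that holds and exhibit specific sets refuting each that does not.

(⟹) Let x ∈ ((Y ∩ D) ∖ (Y ∖ D)) ∪ ((Y ∪ T) ∩ (Y ∩ D)). Then either x ∈ D ∩ Y and x ∉ T; or x ∈ T ∩ D ∩ Y. In each case x ∈ (D ∩ (D ∩ T)) ∪ ((Y ∪ D) ∪ T), so ((Y ∩ D) ∖ (Y ∖ D)) ∪ ((Y ∪ T) ∩ (Y ∩ D)) ⊆ (D ∩ (D ∩ T)) ∪ ((Y ∪ D) ∪ T).

(⟸) This inclusion fails. Take T = {1}, D = ∅, Y = ∅; then 1 ∈ (D ∩ (D ∩ T)) ∪ ((Y ∪ D) ∪ T) but 1 ∉ ((Y ∩ D) ∖ (Y ∖ D)) ∪ ((Y ∪ T) ∩ (Y ∩ D)).

(⊆) holds; (⊇) fails.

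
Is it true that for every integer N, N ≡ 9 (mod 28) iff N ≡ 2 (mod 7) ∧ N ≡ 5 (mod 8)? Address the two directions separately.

(⇒) fails; (⇐) holds.

(→) This fails: N = 9 gives 9 ≡ 9 (mod 28) but 9 ≡ 1 (mod 8), so the conjunction on the right does not hold.

(←) Conversely, if N ≡ 2 (mod 7) and N ≡ 5 (mod 8), then by the Chinese remainder theorem N ≡ 37 (mod 56). Since 37 ≡ 9 (mod 28) and 28 ∣ 56, we get N ≡ 9 (mod 28).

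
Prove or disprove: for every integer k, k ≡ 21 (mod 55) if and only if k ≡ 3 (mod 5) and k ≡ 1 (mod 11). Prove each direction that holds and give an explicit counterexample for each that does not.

Forward direction. This fails: k = 21 gives 21 ≡ 21 (mod 55) but 21 ≡ 1 (mod 5), so the conjunction on the right does not hold.

Converse. This fails: k = 23 satisfies both congruences on the right (23 ≡ 3 mod 5 and 23 ≡ 1 mod 11) yet 23 ≡ 23 (mod 55), not 21.

Neither implication holds.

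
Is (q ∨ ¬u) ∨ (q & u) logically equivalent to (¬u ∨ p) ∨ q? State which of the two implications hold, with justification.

(⇐) This fails. Under p = T, q = F, u = T, the left side is false but the right side is true.

(⇒) Assume the antecedent. If q is true, (¬u ∨ p) ∨ q reduces to true regardless of the other variables. If q is false, the antecedent forces (p = F, q = F, u = F) or (p = T, q = F, u = F), and (¬u ∨ p) ∨ q holds there. Either way (¬u ∨ p) ∨ q holds.

Only the forward implication holds.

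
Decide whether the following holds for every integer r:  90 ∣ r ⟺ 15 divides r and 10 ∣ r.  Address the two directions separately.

(⇐) This fails: take r = 30. Both 15 ∣ 30 and 10 ∣ 30, yet 30 is not a multiple of 90 (since 30 = 0·90 + 30), so 90 ∤ 30.

(⇒) If 90 ∣ r, write r = 90q. Since 90 = 6·15, r = 15·(6q), so 15 ∣ r; and since 90 = 9·10, r = 10·(9q), so 10 ∣ r.

The forward direction holds; the converse fails.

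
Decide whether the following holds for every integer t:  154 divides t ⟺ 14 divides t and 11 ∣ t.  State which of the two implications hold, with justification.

(→) If 154 ∣ t, write t = 154q. Since 154 = 11·14, t = 14·(11q), so 14 ∣ t; and since 154 = 14·11, t = 11·(14q), so 11 ∣ t.

(←) Suppose 14 ∣ t and 11 ∣ t. Any common multiple of 14 and 11 is a multiple of their lcm; here gcd(14, 11) = 1, so lcm(14, 11) = 14·11 = 154, so 154 ∣ t.

Both directions hold.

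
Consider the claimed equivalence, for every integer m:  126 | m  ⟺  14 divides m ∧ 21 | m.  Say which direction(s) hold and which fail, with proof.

Not equivalent: only (⇒) holds.

(⟸) This fails: take m = 42. Both 14 ∣ 42 and 21 ∣ 42, yet 42 is not a multiple of 126 (since 42 = 0·126 + 42), so 126 ∤ 42.

(⟹) If 126 ∣ m, write m = 126q. Since 126 = 9·14, m = 14·(9q), so 14 ∣ m; and since 126 = 6·21, m = 21·(6q), so 21 ∣ m.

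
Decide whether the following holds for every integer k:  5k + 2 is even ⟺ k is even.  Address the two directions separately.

Equivalent; both directions hold.

(⟹) Suppose 5k + 2 is even. Since 5 is odd, 5k and k have the same parity, so 5k + 2 ≡ k + 2 (mod 2). As 2 is even, 5k + 2 is even exactly when k is even. Thus k is even.

(⟸) Conversely, suppose k is even; write k = 2j. Then 5k + 2 = 5·(2j) + 2 = 2·5j + 2, which is even.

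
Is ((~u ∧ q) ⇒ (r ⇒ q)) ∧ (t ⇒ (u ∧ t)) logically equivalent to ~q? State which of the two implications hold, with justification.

(⇒) fails and (⇐) fails.

[⇒] This fails. Under q = T, u = F, r = F, t = F, the left side is true but the right side is false.

[⇐] This fails. Under q = F, u = F, r = F, t = T, the left side is false but the right side is true.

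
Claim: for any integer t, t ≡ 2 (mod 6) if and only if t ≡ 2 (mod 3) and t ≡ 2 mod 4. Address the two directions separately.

Only the reverse direction holds.

(⟹) This fails: t = 8 gives 8 ≡ 2 (mod 6) but 8 ≡ 0 (mod 4), so the conjunction on the right does not hold.

(⟸) Conversely, if t ≡ 2 (mod 3) and t ≡ 2 (mod 4), then by the Chinese remainder theorem t ≡ 2 (mod 12). Since 2 ≡ 2 (mod 6) and 6 ∣ 12, we get t ≡ 2 (mod 6).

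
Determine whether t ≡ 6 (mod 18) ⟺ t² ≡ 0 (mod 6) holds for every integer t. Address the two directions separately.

(⟹) Suppose t ≡ 6 (mod 18). Then t² ≡ 6² = 36 (mod 18), and since 6 ∣ 18, also t² ≡ 0 (mod 6).

(⟸) This fails: take t = 0. Then 0² = 0 ≡ 0 (mod 6), yet 0 ≡ 0 (mod 18), not 6.

Not equivalent: only (⇒) holds.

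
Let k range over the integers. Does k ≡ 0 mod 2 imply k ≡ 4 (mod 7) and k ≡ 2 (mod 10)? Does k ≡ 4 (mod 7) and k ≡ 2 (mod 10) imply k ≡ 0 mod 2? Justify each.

Only the converse holds.

Converse. If k ≡ 4 (mod 7) and k ≡ 2 (mod 10), then by the Chinese remainder theorem k ≡ 32 (mod 70). Since 32 ≡ 0 (mod 2) and 2 ∣ 70, we get k ≡ 0 (mod 2).

Forward direction. This fails: k = 0 gives 0 ≡ 0 (mod 2) but 0 ≡ 0 (mod 7), so the conjunction on the right does not hold.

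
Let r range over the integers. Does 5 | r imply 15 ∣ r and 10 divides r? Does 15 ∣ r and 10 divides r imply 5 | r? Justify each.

[⇒] This fails: take r = 5. Certainly 5 ∣ 5, but 15 ∤ 5.

[⇐] Suppose 15 ∣ r and 10 ∣ r. Any common multiple of 15 and 10 is a multiple of their lcm; here lcm(15, 10) = 15·10/gcd(15, 10) = 150/5 = 30, so 30 ∣ r. Since 5 ∣ 30, it follows that 5 ∣ r.

Only the reverse direction holds.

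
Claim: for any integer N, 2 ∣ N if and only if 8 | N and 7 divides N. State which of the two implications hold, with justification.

[⇒] This fails: take N = 2. Certainly 2 ∣ 2, but 8 ∤ 2.

[⇐] Suppose 8 ∣ N and 7 ∣ N. Any common multiple of 8 and 7 is a multiple of their lcm; here gcd(8, 7) = 1, so lcm(8, 7) = 8·7 = 56, so 56 ∣ N. Since 2 ∣ 56, it follows that 2 ∣ N.

Not equivalent: only (⇐) holds.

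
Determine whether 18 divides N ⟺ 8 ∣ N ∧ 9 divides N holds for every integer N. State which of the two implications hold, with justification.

Only the converse holds.

(→) This fails: take N = 18. Certainly 18 ∣ 18, but 8 ∤ 18.

(←) Suppose 8 ∣ N and 9 ∣ N. Any common multiple of 8 and 9 is a multiple of their lcm; here gcd(8, 9) = 1, so lcm(8, 9) = 8·9 = 72, so 72 ∣ N. Since 18 ∣ 72, it follows that 18 ∣ N.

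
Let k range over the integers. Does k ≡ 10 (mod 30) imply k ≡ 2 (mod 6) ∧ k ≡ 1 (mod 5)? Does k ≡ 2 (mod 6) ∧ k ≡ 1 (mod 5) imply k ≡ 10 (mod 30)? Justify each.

Neither direction holds.

(→) This fails: k = 10 gives 10 ≡ 10 (mod 30) but 10 ≡ 4 (mod 6), so the conjunction on the right does not hold.

(←) This fails: k = 26 satisfies both congruences on the right (26 ≡ 2 mod 6 and 26 ≡ 1 mod 5) yet 26 ≡ 26 (mod 30), not 10.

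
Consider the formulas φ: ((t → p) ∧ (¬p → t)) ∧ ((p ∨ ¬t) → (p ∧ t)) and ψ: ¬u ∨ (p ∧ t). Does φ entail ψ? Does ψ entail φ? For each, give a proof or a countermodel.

Only the forward implication holds.

(⇐) This fails. Under t = F, p = F, u = F, the left side is false but the right side is true.

(⇒) Assume the antecedent. If t is true, the antecedent forces (t = T, p = T, u = F) or (t = T, p = T, u = T), and ¬u ∨ (p ∧ t) holds there. If t is false, the antecedent cannot hold. Either way ¬u ∨ (p ∧ t) holds.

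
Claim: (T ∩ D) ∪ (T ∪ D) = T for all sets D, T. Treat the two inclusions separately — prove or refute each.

(⟹) This inclusion fails. Take D = {1}, T = ∅; then 1 ∈ (T ∩ D) ∪ (T ∪ D) but 1 ∉ T.

(⟸) Let x ∈ T. Then either x ∈ T and x ∉ D; or x ∈ D ∩ T. In each case x ∈ (T ∩ D) ∪ (T ∪ D), so T ⊆ (T ∩ D) ∪ (T ∪ D).

Only the reverse inclusion holds.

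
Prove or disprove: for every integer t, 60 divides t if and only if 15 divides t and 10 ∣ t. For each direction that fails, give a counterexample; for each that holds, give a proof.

Only the forward direction holds.

[⇒] If 60 ∣ t, write t = 60q. Since 60 = 4·15, t = 15·(4q), so 15 ∣ t; and since 60 = 6·10, t = 10·(6q), so 10 ∣ t.

[⇐] This fails: take t = 30. Both 15 ∣ 30 and 10 ∣ 30, yet 30 is not a multiple of 60 (since 30 = 0·60 + 30), so 60 ∤ 30.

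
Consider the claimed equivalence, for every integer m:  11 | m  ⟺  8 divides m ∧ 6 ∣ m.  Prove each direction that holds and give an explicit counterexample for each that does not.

Neither direction holds.

(→) This fails: take m = 11. Certainly 11 ∣ 11, but 8 ∤ 11.

(←) This fails: take m = 24. Both 8 ∣ 24 and 6 ∣ 24, yet 24 is not a multiple of 11 (since 24 = 2·11 + 2), so 11 ∤ 24.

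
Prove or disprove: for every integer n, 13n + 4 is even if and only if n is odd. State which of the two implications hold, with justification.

(⇒) This fails: n = 0 gives 13n + 4 = 4, which is even, but 0 is even, not odd.

(⇐) This also fails: n = 1 is odd, but 13n + 4 = 17 is odd, not even.

Neither implication holds.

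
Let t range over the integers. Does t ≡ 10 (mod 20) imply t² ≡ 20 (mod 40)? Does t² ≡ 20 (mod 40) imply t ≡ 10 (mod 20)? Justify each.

(⇒) Suppose t ≡ 10 (mod 20). Working modulo 40, t ∈ {10, 30}; for each such r, r² ≡ 20 (mod 40).

(⇐) Conversely, the residues r modulo 40 with r² ≡ 20 (mod 40) are exactly {10, 30}, and each is ≡ 10 (mod 20).

Equivalent; both directions hold.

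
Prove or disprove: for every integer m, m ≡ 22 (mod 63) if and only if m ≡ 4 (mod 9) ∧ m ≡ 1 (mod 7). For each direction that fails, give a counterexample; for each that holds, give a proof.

Converse. If m ≡ 4 (mod 9) and m ≡ 1 (mod 7), then by the Chinese remainder theorem m ≡ 22 (mod 63). This is exactly m ≡ 22 (mod 63).

Forward direction. Suppose m ≡ 22 (mod 63); write m = 63j + 22. Since 9 ∣ 63, reducing mod 9 gives m ≡ 22 ≡ 4 (mod 9); since 7 ∣ 63, reducing mod 7 gives m ≡ 22 ≡ 1 (mod 7).

Equivalent; both directions hold.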